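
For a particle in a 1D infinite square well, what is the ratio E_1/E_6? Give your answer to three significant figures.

0.0278

E_n ∝ n², so E_1/E_6 = 1²/6² = 1/36 = 0.0278.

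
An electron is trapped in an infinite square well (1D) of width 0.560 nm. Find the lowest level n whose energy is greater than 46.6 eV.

E_1 = h²/(8m_eL²) = 1.921×10^-19 J = 1.199 eV.
Need n² > 46.6/1.199 = 38.87, i.e. n > 6.235.
The smallest integer satisfying this is n = 7.

n = 7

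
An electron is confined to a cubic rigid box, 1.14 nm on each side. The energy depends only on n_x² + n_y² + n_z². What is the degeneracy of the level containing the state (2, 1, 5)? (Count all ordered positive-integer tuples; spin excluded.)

The level has n_x² + n_y² + n_z² = 30. The ordered positive-integer solutions are (1, 2, 5), (1, 5, 2), (2, 1, 5), (2, 5, 1), (5, 1, 2), (5, 2, 1).
That gives 6 states.

degeneracy = 6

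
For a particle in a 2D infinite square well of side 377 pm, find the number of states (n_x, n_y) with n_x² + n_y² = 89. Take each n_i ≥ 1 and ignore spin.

The level has n_x² + n_y² = 89. The ordered positive-integer solutions are (5, 8), (8, 5).
That gives 2 states.

degeneracy = 2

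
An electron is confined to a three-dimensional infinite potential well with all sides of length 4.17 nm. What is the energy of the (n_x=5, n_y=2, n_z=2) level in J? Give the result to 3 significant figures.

E = 1.14×10^-19 J

For a 3D rectangular well E = (h²/8m_e)·Σ n_i²/L_i² = (6.626×10^-34)²/(8·9.109×10^-31) · [5²/(4.17 nm)² + 2²/(4.17 nm)² + 2²/(4.17 nm)²].
Evaluating gives E = 1.14×10^-19 J.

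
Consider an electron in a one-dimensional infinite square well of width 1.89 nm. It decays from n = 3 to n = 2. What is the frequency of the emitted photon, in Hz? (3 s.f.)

E_1 = h²/(8m_eL²) = 1.687×10^-20 J and ΔE = (3² − 2²)E_1 = 8.435×10^-20 J.
f = ΔE/h = 8.435×10^-20/6.626×10^-34 = 1.27×10^14 Hz.

f = 1.27×10^14 Hz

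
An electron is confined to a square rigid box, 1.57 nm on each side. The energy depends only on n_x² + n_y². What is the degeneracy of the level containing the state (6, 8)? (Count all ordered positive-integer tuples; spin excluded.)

The level has n_x² + n_y² = 100. The ordered positive-integer solutions are (6, 8), (8, 6).
That gives 2 states.

degeneracy = 2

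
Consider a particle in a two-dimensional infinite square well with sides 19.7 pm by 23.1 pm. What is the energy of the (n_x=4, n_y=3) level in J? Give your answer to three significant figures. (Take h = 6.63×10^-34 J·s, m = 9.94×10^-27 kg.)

For a 2D rectangular well E = (h²/8m)·Σ n_i²/L_i² = (6.63×10^-34)²/(8·9.94×10^-27) · [4²/(19.7 pm)² + 3²/(23.1 pm)²].
Evaluating gives E = 3.21×10^-19 J.

E = 3.21×10^-19 J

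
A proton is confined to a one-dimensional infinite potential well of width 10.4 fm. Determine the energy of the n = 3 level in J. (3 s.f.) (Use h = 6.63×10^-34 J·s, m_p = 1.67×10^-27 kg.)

E_3 = 2.74×10^-12 J

For an infinite well E_n = n²h²/(8m_pL²), so E_1 = h²/(8m_pL²) = (6.63×10^-34)²/(8·1.67×10^-27·(1.04×10^-14 m)²) = 3.042×10^-13 J.
Then E_3 = 3²·E_1 = 9·3.042×10^-13 J = 2.74×10^-12 J.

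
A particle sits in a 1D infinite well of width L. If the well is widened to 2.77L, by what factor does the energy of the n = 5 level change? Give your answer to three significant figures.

E_n ∝ 1/L², so the energy scales by 1/2.77² = 0.130.

0.130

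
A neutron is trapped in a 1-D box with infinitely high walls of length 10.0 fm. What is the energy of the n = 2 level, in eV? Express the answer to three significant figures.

For an infinite well E_n = n²h²/(8m_nL²), so E_1 = h²/(8m_nL²) = (6.626×10^-34)²/(8·1.675×10^-27·(1.00×10^-14 m)²) = 3.276×10^-13 J.
Then E_2 = 2²·E_1 = 4·3.276×10^-13 J = 1.310×10^-12 J.
Converting, E_2 = 1.310×10^-12 J / (1.602×10^-19 J/eV) = 8.18×10^6 eV.

E_2 = 8.18×10^6 eV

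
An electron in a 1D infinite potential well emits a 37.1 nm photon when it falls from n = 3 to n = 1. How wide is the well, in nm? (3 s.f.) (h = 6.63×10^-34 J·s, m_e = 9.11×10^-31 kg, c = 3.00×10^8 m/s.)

The photon carries ΔE = hc/λ = 6.63×10^-34·3.00×10^8/3.71×10^-8 m = 5.361×10^-18 J.
Since ΔE = (3² − 1²)E_1, E_1 = 6.701×10^-19 J, and L = h/√(8m_eE_1) = 3.00×10^-10 m = 0.300 nm.

L = 0.300 nm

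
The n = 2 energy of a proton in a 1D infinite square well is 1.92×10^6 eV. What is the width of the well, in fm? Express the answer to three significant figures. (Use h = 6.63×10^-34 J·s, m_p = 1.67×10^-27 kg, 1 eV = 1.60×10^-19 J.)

L = 20.7 fm

From E_n = n²h²/(8m_pL²), L = n·h/√(8m_pE_n).
E_2 = 1.92×10^6 eV = 3.072×10^-13 J, so L = 2·6.63×10^-34/√(8·1.67×10^-27·3.072×10^-13) = 2.07×10^-14 m = 20.7 fm.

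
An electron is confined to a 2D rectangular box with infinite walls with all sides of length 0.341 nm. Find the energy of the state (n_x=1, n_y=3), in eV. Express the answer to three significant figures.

E = 32.3 eV

For a 2D rectangular well E = (h²/8m_e)·Σ n_i²/L_i² = (6.626×10^-34)²/(8·9.109×10^-31) · [1²/(0.341 nm)² + 3²/(0.341 nm)²].
Evaluating gives E = 5.181×10^-18 J = 32.3 eV.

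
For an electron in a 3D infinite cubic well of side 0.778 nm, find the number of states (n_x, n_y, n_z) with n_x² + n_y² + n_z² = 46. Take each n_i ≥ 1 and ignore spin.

degeneracy = 6

The level has n_x² + n_y² + n_z² = 46. The ordered positive-integer solutions are (1, 3, 6), (1, 6, 3), (3, 1, 6), (3, 6, 1), (6, 1, 3), (6, 3, 1).
That gives 6 states.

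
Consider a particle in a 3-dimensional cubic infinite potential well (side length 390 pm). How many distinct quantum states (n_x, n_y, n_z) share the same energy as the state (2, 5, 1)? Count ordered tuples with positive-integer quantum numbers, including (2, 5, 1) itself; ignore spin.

The level has n_x² + n_y² + n_z² = 30. The ordered positive-integer solutions are (1, 2, 5), (1, 5, 2), (2, 1, 5), (2, 5, 1), (5, 1, 2), (5, 2, 1).
That gives 6 states.

degeneracy = 6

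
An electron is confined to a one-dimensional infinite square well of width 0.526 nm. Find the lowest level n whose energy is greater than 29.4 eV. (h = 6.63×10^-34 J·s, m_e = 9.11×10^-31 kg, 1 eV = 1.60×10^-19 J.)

n = 5

E_1 = h²/(8m_eL²) = 2.180×10^-19 J = 1.363 eV.
Need n² > 29.4/1.363 = 21.57, i.e. n > 4.644.
The smallest integer satisfying this is n = 5.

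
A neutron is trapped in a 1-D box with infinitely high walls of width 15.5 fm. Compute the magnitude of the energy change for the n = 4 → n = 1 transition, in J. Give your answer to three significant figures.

|ΔE| = 2.05×10^-12 J

E_1 = h²/(8m_nL²) = 1.364×10^-13 J.
|ΔE| = |4² − 1²|·E_1 = 15·1.364×10^-13 J = 2.05×10^-12 J.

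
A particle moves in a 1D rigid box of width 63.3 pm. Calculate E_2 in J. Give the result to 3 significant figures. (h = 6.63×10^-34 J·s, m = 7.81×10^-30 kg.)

E_2 = 7.02×10^-18 J

For an infinite well E_n = n²h²/(8mL²), so E_1 = h²/(8mL²) = (6.63×10^-34)²/(8·7.81×10^-30·(6.33×10^-11 m)²) = 1.756×10^-18 J.
Then E_2 = 2²·E_1 = 4·1.756×10^-18 J = 7.02×10^-18 J.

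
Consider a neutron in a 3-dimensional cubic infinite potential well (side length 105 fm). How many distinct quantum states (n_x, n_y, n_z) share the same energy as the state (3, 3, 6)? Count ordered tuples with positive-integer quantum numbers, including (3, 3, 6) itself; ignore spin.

The level has n_x² + n_y² + n_z² = 54. The ordered positive-integer solutions are (1, 2, 7), (1, 7, 2), (2, 1, 7), (2, 5, 5), (2, 7, 1), (3, 3, 6), (3, 6, 3), (5, 2, 5), (5, 5, 2), (6, 3, 3), (7, 1, 2), (7, 2, 1).
That gives 12 states.

degeneracy = 12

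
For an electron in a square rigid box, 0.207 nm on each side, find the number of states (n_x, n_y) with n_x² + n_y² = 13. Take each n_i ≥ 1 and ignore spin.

The level has n_x² + n_y² = 13. The ordered positive-integer solutions are (2, 3), (3, 2).
That gives 2 states.

degeneracy = 2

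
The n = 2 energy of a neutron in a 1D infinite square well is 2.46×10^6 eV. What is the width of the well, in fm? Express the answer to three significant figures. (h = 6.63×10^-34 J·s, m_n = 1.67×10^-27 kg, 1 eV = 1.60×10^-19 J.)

From E_n = n²h²/(8m_nL²), L = n·h/√(8m_nE_n).
E_2 = 2.46×10^6 eV = 3.936×10^-13 J, so L = 2·6.63×10^-34/√(8·1.67×10^-27·3.936×10^-13) = 1.83×10^-14 m = 18.3 fm.

L = 18.3 fm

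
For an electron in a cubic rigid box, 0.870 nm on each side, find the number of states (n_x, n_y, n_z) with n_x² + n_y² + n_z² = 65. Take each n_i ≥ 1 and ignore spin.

The level has n_x² + n_y² + n_z² = 65. The ordered positive-integer solutions are (2, 5, 6), (2, 6, 5), (5, 2, 6), (5, 6, 2), (6, 2, 5), (6, 5, 2).
That gives 6 states.

degeneracy = 6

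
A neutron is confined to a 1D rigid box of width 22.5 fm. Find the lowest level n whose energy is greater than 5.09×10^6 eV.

n = 4

E_1 = h²/(8m_nL²) = 6.472×10^-14 J = 4.040×10^5 eV.
Need n² > 5.09×10^6/4.040×10^5 = 12.60, i.e. n > 3.550.
The smallest integer satisfying this is n = 4.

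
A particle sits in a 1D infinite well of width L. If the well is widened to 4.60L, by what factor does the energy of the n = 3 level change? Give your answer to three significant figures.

E_n ∝ 1/L², so the energy scales by 1/4.60² = 0.0473.

0.0473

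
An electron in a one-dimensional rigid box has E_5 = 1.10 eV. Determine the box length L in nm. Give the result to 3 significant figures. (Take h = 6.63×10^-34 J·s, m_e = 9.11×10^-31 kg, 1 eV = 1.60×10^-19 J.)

L = 2.93 nm

From E_n = n²h²/(8m_eL²), L = n·h/√(8m_eE_n).
E_5 = 1.10 eV = 1.760×10^-19 J, so L = 5·6.63×10^-34/√(8·9.11×10^-31·1.760×10^-19) = 2.93×10^-9 m = 2.93 nm.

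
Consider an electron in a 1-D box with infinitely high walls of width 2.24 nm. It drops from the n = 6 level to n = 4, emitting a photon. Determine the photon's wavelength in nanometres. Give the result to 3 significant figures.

λ = 827 nm

E_1 = h²/(8m_eL²) = 1.201×10^-20 J, so ΔE = (6² − 4²)E_1 = 2.402×10^-19 J.
λ = hc/ΔE = (6.626×10^-34·2.998×10^8)/2.402×10^-19 = 8.27×10^-7 m = 827 nm.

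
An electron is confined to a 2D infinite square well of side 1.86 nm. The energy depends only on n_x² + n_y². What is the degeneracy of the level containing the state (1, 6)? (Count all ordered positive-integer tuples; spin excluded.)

degeneracy = 2

The level has n_x² + n_y² = 37. The ordered positive-integer solutions are (1, 6), (6, 1).
That gives 2 states.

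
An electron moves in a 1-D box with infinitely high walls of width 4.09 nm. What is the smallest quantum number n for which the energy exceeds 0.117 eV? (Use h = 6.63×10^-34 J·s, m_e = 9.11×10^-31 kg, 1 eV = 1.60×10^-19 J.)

E_1 = h²/(8m_eL²) = 3.606×10^-21 J = 0.02254 eV.
Need n² > 0.117/0.02254 = 5.191, i.e. n > 2.278.
The smallest integer satisfying this is n = 3.

n = 3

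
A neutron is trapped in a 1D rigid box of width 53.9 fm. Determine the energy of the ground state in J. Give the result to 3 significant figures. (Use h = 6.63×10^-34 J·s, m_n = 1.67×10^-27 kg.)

For an infinite well E_n = n²h²/(8m_nL²), so E_1 = h²/(8m_nL²) = (6.63×10^-34)²/(8·1.67×10^-27·(5.39×10^-14 m)²) = 1.133×10^-14 J.

E_1 = 1.13×10^-14 J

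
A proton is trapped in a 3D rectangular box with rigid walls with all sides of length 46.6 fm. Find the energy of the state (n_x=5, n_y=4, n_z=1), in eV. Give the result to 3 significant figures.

For a 3D rectangular well E = (h²/8m_p)·Σ n_i²/L_i² = (6.626×10^-34)²/(8·1.673×10^-27) · [5²/(46.6 fm)² + 4²/(46.6 fm)² + 1²/(46.6 fm)²].
Evaluating gives E = 6.344×10^-13 J = 3.96×10^6 eV.

E = 3.96×10^6 eV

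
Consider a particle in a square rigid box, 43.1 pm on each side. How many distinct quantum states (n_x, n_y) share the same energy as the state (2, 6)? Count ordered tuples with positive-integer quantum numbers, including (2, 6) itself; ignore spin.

The level has n_x² + n_y² = 40. The ordered positive-integer solutions are (2, 6), (6, 2).
That gives 2 states.

degeneracy = 2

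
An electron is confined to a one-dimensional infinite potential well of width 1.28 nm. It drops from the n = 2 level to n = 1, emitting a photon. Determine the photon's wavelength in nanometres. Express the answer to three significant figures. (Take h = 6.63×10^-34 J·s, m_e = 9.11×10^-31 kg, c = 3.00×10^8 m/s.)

λ = 1.80×10^3 nm

E_1 = h²/(8m_eL²) = 3.681×10^-20 J, so ΔE = (2² − 1²)E_1 = 1.104×10^-19 J.
λ = hc/ΔE = (6.63×10^-34·3.00×10^8)/1.104×10^-19 = 1.80×10^-6 m = 1.80×10^3 nm.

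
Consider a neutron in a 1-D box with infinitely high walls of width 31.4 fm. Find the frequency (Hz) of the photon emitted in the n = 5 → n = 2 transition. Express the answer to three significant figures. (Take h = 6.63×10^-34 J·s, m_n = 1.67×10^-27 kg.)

f = 1.06×10^21 Hz

E_1 = h²/(8m_nL²) = 3.337×10^-14 J and ΔE = (5² − 2²)E_1 = 7.008×10^-13 J.
f = ΔE/h = 7.008×10^-13/6.63×10^-34 = 1.06×10^21 Hz.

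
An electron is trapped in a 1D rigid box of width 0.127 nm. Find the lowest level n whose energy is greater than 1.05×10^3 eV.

E_1 = h²/(8m_eL²) = 3.735×10^-18 J = 23.31 eV.
Need n² > 1.05×10^3/23.31 = 45.05, i.e. n > 6.712.
The smallest integer satisfying this is n = 7.

n = 7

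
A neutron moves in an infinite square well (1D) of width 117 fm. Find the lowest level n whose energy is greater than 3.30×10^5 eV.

n = 5

E_1 = h²/(8m_nL²) = 2.393×10^-15 J = 1.494×10^4 eV.
Need n² > 3.30×10^5/1.494×10^4 = 22.09, i.e. n > 4.700.
The smallest integer satisfying this is n = 5.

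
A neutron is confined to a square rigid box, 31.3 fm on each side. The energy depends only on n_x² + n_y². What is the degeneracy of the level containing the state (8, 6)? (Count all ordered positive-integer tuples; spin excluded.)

degeneracy = 2

The level has n_x² + n_y² = 100. The ordered positive-integer solutions are (6, 8), (8, 6).
That gives 2 states.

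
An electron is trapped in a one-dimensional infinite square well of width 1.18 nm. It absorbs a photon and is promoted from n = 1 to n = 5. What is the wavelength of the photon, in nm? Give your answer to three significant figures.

λ = 191 nm

E_1 = h²/(8m_eL²) = 4.327×10^-20 J, so ΔE = (5² − 1²)E_1 = 1.038×10^-18 J.
λ = hc/ΔE = (6.626×10^-34·2.998×10^8)/1.038×10^-18 = 1.91×10^-7 m = 191 nm.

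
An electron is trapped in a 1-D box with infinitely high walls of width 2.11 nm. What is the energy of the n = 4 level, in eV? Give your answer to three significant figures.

For an infinite well E_n = n²h²/(8m_eL²), so E_1 = h²/(8m_eL²) = (6.626×10^-34)²/(8·9.109×10^-31·(2.11×10^-9 m)²) = 1.353×10^-20 J.
Then E_4 = 4²·E_1 = 16·1.353×10^-20 J = 2.165×10^-19 J.
Converting, E_4 = 2.165×10^-19 J / (1.602×10^-19 J/eV) = 1.35 eV.

E_4 = 1.35 eV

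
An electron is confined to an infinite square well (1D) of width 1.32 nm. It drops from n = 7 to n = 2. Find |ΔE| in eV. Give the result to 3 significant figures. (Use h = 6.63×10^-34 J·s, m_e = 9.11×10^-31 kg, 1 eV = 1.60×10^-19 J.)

E_1 = h²/(8m_eL²) = 3.462×10^-20 J.
|ΔE| = |7² − 2²|·E_1 = 45·3.462×10^-20 J = 1.558×10^-18 J = 9.74 eV.

|ΔE| = 9.74 eV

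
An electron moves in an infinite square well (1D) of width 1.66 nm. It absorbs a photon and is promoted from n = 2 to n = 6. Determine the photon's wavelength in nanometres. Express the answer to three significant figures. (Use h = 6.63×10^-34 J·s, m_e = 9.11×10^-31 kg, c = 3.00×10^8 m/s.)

λ = 284 nm

E_1 = h²/(8m_eL²) = 2.189×10^-20 J, so ΔE = (6² − 2²)E_1 = 7.005×10^-19 J.
λ = hc/ΔE = (6.63×10^-34·3.00×10^8)/7.005×10^-19 = 2.84×10^-7 m = 284 nm.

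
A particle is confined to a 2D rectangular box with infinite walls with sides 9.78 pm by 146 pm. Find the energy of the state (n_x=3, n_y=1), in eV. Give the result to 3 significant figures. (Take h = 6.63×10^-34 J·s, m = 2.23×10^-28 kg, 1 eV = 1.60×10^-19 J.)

E = 145 eV

For a 2D rectangular well E = (h²/8m)·Σ n_i²/L_i² = (6.63×10^-34)²/(8·2.23×10^-28) · [3²/(9.78 pm)² + 1²/(146 pm)²].
Evaluating gives E = 2.320×10^-17 J = 145 eV.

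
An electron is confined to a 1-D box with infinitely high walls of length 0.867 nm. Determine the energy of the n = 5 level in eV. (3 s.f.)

E_5 = 12.5 eV

For an infinite well E_n = n²h²/(8m_eL²), so E_1 = h²/(8m_eL²) = (6.626×10^-34)²/(8·9.109×10^-31·(8.67×10^-10 m)²) = 8.015×10^-20 J.
Then E_5 = 5²·E_1 = 25·8.015×10^-20 J = 2.004×10^-18 J.
Converting, E_5 = 2.004×10^-18 J / (1.602×10^-19 J/eV) = 12.5 eV.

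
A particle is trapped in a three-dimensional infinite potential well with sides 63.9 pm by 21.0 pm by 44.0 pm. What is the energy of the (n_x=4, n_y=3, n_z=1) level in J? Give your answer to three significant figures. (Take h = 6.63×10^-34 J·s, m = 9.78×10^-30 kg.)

E = 1.40×10^-16 J

For a 3D rectangular well E = (h²/8m)·Σ n_i²/L_i² = (6.63×10^-34)²/(8·9.78×10^-30) · [4²/(63.9 pm)² + 3²/(21.0 pm)² + 1²/(44.0 pm)²].
Evaluating gives E = 1.40×10^-16 J.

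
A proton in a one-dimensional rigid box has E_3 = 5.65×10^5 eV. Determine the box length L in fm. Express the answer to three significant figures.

From E_n = n²h²/(8m_pL²), L = n·h/√(8m_pE_n).
E_3 = 5.65×10^5 eV = 9.051×10^-14 J, so L = 3·6.626×10^-34/√(8·1.673×10^-27·9.051×10^-14) = 5.71×10^-14 m = 57.1 fm.

L = 57.1 fm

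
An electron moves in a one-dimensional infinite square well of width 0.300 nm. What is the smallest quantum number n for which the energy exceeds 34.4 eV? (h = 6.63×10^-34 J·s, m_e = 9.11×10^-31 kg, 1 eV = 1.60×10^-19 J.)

n = 3

E_1 = h²/(8m_eL²) = 6.702×10^-19 J = 4.189 eV.
Need n² > 34.4/4.189 = 8.212, i.e. n > 2.866.
The smallest integer satisfying this is n = 3.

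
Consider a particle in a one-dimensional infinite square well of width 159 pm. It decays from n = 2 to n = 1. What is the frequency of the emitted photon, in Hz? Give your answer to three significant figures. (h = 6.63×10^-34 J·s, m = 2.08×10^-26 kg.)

f = 4.73×10^11 Hz

E_1 = h²/(8mL²) = 1.045×10^-22 J and ΔE = (2² − 1²)E_1 = 3.135×10^-22 J.
f = ΔE/h = 3.135×10^-22/6.63×10^-34 = 4.73×10^11 Hz.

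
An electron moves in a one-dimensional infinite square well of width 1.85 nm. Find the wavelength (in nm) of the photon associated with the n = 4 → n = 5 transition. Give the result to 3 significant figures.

λ = 1.25×10^3 nm

E_1 = h²/(8m_eL²) = 1.760×10^-20 J, so ΔE = (5² − 4²)E_1 = 1.584×10^-19 J.
λ = hc/ΔE = (6.626×10^-34·2.998×10^8)/1.584×10^-19 = 1.25×10^-6 m = 1.25×10^3 nm.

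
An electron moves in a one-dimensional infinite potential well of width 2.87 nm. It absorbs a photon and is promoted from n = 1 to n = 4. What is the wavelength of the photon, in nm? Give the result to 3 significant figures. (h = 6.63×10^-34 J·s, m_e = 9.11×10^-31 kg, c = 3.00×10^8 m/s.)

λ = 1.81×10^3 nm

E_1 = h²/(8m_eL²) = 7.322×10^-21 J, so ΔE = (4² − 1²)E_1 = 1.098×10^-19 J.
λ = hc/ΔE = (6.63×10^-34·3.00×10^8)/1.098×10^-19 = 1.81×10^-6 m = 1.81×10^3 nm.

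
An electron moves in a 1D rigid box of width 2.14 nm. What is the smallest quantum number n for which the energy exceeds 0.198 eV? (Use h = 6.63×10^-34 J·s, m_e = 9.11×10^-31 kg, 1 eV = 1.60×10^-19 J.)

E_1 = h²/(8m_eL²) = 1.317×10^-20 J = 0.08231 eV.
Need n² > 0.198/0.08231 = 2.406, i.e. n > 1.551.
The smallest integer satisfying this is n = 2.

n = 2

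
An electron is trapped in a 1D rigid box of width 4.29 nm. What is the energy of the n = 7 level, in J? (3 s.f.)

For an infinite well E_n = n²h²/(8m_eL²), so E_1 = h²/(8m_eL²) = (6.626×10^-34)²/(8·9.109×10^-31·(4.29×10^-9 m)²) = 3.274×10^-21 J.
Then E_7 = 7²·E_1 = 49·3.274×10^-21 J = 1.60×10^-19 J.

E_7 = 1.60×10^-19 J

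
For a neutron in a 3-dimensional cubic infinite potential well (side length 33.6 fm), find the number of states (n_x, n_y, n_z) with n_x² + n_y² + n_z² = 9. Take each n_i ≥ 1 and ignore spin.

The level has n_x² + n_y² + n_z² = 9. The ordered positive-integer solutions are (1, 2, 2), (2, 1, 2), (2, 2, 1).
That gives 3 states.

degeneracy = 3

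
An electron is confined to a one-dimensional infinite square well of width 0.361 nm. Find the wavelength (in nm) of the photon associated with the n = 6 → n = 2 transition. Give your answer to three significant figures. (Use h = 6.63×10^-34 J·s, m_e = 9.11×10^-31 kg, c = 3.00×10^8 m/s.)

λ = 13.4 nm

E_1 = h²/(8m_eL²) = 4.628×10^-19 J, so ΔE = (6² − 2²)E_1 = 1.481×10^-17 J.
λ = hc/ΔE = (6.63×10^-34·3.00×10^8)/1.481×10^-17 = 1.34×10^-8 m = 13.4 nm.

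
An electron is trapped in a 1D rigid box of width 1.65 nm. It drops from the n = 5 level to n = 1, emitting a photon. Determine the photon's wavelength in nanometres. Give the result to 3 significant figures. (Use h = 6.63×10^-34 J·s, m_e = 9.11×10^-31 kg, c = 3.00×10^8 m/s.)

E_1 = h²/(8m_eL²) = 2.215×10^-20 J, so ΔE = (5² − 1²)E_1 = 5.316×10^-19 J.
λ = hc/ΔE = (6.63×10^-34·3.00×10^8)/5.316×10^-19 = 3.74×10^-7 m = 374 nm.

λ = 374 nm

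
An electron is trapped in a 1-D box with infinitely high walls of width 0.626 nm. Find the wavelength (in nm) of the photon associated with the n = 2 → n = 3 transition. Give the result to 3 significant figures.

λ = 258 nm

E_1 = h²/(8m_eL²) = 1.537×10^-19 J, so ΔE = (3² − 2²)E_1 = 7.685×10^-19 J.
λ = hc/ΔE = (6.626×10^-34·2.998×10^8)/7.685×10^-19 = 2.58×10^-7 m = 258 nm.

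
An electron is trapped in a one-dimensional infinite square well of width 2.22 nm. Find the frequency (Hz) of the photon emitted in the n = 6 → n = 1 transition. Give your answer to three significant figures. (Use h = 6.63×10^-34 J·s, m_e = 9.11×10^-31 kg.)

f = 6.46×10^14 Hz

E_1 = h²/(8m_eL²) = 1.224×10^-20 J and ΔE = (6² − 1²)E_1 = 4.284×10^-19 J.
f = ΔE/h = 4.284×10^-19/6.63×10^-34 = 6.46×10^14 Hz.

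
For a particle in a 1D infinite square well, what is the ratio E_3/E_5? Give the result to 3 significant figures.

0.360

E_n ∝ n², so E_3/E_5 = 3²/5² = 9/25 = 0.360.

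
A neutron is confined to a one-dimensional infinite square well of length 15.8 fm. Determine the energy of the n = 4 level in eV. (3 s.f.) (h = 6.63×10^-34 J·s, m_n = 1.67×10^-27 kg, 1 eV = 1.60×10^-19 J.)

For an infinite well E_n = n²h²/(8m_nL²), so E_1 = h²/(8m_nL²) = (6.63×10^-34)²/(8·1.67×10^-27·(1.58×10^-14 m)²) = 1.318×10^-13 J.
Then E_4 = 4²·E_1 = 16·1.318×10^-13 J = 2.109×10^-12 J.
Converting, E_4 = 2.109×10^-12 J / (1.60×10^-19 J/eV) = 1.32×10^7 eV.

E_4 = 1.32×10^7 eV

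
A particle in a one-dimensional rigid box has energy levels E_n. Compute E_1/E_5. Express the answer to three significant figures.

0.0400

E_n ∝ n², so E_1/E_5 = 1²/5² = 1/25 = 0.0400.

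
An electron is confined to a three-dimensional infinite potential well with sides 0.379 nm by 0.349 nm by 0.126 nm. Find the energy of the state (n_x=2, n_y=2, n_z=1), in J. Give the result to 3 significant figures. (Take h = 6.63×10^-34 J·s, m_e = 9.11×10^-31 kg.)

E = 7.46×10^-18 J

For a 3D rectangular well E = (h²/8m_e)·Σ n_i²/L_i² = (6.63×10^-34)²/(8·9.11×10^-31) · [2²/(0.379 nm)² + 2²/(0.349 nm)² + 1²/(0.126 nm)²].
Evaluating gives E = 7.46×10^-18 J.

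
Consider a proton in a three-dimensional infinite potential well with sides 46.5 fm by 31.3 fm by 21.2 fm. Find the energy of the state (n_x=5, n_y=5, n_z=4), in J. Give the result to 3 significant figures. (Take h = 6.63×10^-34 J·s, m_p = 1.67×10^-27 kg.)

E = 2.39×10^-12 J

For a 3D rectangular well E = (h²/8m_p)·Σ n_i²/L_i² = (6.63×10^-34)²/(8·1.67×10^-27) · [5²/(46.5 fm)² + 5²/(31.3 fm)² + 4²/(21.2 fm)²].
Evaluating gives E = 2.39×10^-12 J.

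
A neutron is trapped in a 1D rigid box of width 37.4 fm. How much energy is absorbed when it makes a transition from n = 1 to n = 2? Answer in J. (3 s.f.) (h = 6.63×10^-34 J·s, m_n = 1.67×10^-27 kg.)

E_1 = h²/(8m_nL²) = 2.352×10^-14 J.
|ΔE| = |1² − 2²|·E_1 = 3·2.352×10^-14 J = 7.06×10^-14 J.

|ΔE| = 7.06×10^-14 J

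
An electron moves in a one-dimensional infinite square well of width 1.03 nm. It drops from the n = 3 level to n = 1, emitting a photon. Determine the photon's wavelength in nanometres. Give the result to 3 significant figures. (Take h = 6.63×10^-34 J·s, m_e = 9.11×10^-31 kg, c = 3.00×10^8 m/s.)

E_1 = h²/(8m_eL²) = 5.685×10^-20 J, so ΔE = (3² − 1²)E_1 = 4.548×10^-19 J.
λ = hc/ΔE = (6.63×10^-34·3.00×10^8)/4.548×10^-19 = 4.37×10^-7 m = 437 nm.

λ = 437 nm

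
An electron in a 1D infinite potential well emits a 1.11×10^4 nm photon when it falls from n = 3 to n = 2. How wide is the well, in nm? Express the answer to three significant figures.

The photon carries ΔE = hc/λ = 6.626×10^-34·2.998×10^8/1.11×10^-5 m = 1.790×10^-20 J.
Since ΔE = (3² − 2²)E_1, E_1 = 3.580×10^-21 J, and L = h/√(8m_eE_1) = 4.10×10^-9 m = 4.10 nm.

L = 4.10 nm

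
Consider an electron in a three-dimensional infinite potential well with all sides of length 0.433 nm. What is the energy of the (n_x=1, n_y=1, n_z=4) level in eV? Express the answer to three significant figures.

E = 36.1 eV

For a 3D rectangular well E = (h²/8m_e)·Σ n_i²/L_i² = (6.626×10^-34)²/(8·9.109×10^-31) · [1²/(0.433 nm)² + 1²/(0.433 nm)² + 4²/(0.433 nm)²].
Evaluating gives E = 5.784×10^-18 J = 36.1 eV.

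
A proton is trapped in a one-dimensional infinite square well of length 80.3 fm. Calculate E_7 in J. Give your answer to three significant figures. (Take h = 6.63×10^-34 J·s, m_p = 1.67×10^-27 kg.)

E_7 = 2.50×10^-13 J

For an infinite well E_n = n²h²/(8m_pL²), so E_1 = h²/(8m_pL²) = (6.63×10^-34)²/(8·1.67×10^-27·(8.03×10^-14 m)²) = 5.103×10^-15 J.
Then E_7 = 7²·E_1 = 49·5.103×10^-15 J = 2.50×10^-13 J.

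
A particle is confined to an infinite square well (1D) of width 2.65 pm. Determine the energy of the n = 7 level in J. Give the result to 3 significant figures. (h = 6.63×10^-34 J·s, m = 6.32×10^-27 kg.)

For an infinite well E_n = n²h²/(8mL²), so E_1 = h²/(8mL²) = (6.63×10^-34)²/(8·6.32×10^-27·(2.65×10^-12 m)²) = 1.238×10^-18 J.
Then E_7 = 7²·E_1 = 49·1.238×10^-18 J = 6.07×10^-17 J.

E_7 = 6.07×10^-17 J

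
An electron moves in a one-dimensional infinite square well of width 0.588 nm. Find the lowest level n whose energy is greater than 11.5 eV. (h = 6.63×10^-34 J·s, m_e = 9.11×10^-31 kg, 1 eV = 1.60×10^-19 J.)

E_1 = h²/(8m_eL²) = 1.744×10^-19 J = 1.090 eV.
Need n² > 11.5/1.090 = 10.55, i.e. n > 3.248.
The smallest integer satisfying this is n = 4.

n = 4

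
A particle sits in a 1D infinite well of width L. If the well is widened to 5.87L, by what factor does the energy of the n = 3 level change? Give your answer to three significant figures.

0.0290

E_n ∝ 1/L², so the energy scales by 1/5.87² = 0.0290.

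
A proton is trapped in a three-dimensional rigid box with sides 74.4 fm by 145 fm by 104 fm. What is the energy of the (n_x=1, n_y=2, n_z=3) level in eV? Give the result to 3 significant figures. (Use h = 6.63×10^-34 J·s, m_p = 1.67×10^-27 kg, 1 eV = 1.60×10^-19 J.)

For a 3D rectangular well E = (h²/8m_p)·Σ n_i²/L_i² = (6.63×10^-34)²/(8·1.67×10^-27) · [1²/(74.4 fm)² + 2²/(145 fm)² + 3²/(104 fm)²].
Evaluating gives E = 3.958×10^-14 J = 2.47×10^5 eV.

E = 2.47×10^5 eV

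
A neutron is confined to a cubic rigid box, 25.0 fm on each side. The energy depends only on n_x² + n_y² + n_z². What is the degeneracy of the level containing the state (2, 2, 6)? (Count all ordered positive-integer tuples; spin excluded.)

The level has n_x² + n_y² + n_z² = 44. The ordered positive-integer solutions are (2, 2, 6), (2, 6, 2), (6, 2, 2).
That gives 3 states.

degeneracy = 3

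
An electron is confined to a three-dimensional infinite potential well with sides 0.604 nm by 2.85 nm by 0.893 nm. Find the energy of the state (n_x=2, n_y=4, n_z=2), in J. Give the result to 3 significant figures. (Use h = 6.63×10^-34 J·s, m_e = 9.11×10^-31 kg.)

E = 1.08×10^-18 J

For a 3D rectangular well E = (h²/8m_e)·Σ n_i²/L_i² = (6.63×10^-34)²/(8·9.11×10^-31) · [2²/(0.604 nm)² + 4²/(2.85 nm)² + 2²/(0.893 nm)²].
Evaluating gives E = 1.08×10^-18 J.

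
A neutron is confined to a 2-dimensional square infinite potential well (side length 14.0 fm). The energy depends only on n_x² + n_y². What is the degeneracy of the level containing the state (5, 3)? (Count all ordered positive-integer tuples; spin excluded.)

The level has n_x² + n_y² = 34. The ordered positive-integer solutions are (3, 5), (5, 3).
That gives 2 states.

degeneracy = 2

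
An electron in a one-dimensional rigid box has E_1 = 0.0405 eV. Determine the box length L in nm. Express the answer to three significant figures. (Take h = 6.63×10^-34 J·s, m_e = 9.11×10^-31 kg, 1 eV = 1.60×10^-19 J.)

L = 3.05 nm

From E_n = n²h²/(8m_eL²), L = n·h/√(8m_eE_n).
E_1 = 0.0405 eV = 6.480×10^-21 J, so L = 1·6.63×10^-34/√(8·9.11×10^-31·6.480×10^-21) = 3.05×10^-9 m = 3.05 nm.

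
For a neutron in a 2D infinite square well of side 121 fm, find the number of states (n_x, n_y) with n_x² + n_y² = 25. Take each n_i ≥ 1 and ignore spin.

The level has n_x² + n_y² = 25. The ordered positive-integer solutions are (3, 4), (4, 3).
That gives 2 states.

degeneracy = 2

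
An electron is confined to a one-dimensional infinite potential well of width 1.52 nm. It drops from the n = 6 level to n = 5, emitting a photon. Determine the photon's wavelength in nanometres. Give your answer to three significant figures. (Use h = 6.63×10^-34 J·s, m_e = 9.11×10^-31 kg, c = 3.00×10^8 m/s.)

λ = 693 nm

E_1 = h²/(8m_eL²) = 2.611×10^-20 J, so ΔE = (6² − 5²)E_1 = 2.872×10^-19 J.
λ = hc/ΔE = (6.63×10^-34·3.00×10^8)/2.872×10^-19 = 6.93×10^-7 m = 693 nm.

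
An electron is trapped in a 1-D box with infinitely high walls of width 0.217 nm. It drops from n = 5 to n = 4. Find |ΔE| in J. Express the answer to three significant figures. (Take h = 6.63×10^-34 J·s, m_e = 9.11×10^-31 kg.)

|ΔE| = 1.15×10^-17 J

E_1 = h²/(8m_eL²) = 1.281×10^-18 J.
|ΔE| = |5² − 4²|·E_1 = 9·1.281×10^-18 J = 1.15×10^-17 J.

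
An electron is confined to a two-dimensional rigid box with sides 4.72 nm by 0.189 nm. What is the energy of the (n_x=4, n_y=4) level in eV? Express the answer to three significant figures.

For a 2D rectangular well E = (h²/8m_e)·Σ n_i²/L_i² = (6.626×10^-34)²/(8·9.109×10^-31) · [4²/(4.72 nm)² + 4²/(0.189 nm)²].
Evaluating gives E = 2.703×10^-17 J = 169 eV.

E = 169 eV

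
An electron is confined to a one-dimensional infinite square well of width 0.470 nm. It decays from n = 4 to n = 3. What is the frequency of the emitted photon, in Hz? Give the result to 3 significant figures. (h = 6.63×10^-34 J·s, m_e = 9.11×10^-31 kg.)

f = 2.88×10^15 Hz

E_1 = h²/(8m_eL²) = 2.730×10^-19 J and ΔE = (4² − 3²)E_1 = 1.911×10^-18 J.
f = ΔE/h = 1.911×10^-18/6.63×10^-34 = 2.88×10^15 Hz.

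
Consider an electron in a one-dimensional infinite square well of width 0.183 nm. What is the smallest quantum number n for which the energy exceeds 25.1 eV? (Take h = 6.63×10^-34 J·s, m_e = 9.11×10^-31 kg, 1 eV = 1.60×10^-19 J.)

n = 2

E_1 = h²/(8m_eL²) = 1.801×10^-18 J = 11.26 eV.
Need n² > 25.1/11.26 = 2.229, i.e. n > 1.493.
The smallest integer satisfying this is n = 2.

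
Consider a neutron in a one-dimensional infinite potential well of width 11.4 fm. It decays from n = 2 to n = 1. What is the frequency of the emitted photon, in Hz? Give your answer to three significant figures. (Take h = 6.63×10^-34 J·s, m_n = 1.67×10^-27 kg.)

f = 1.15×10^21 Hz

E_1 = h²/(8m_nL²) = 2.532×10^-13 J and ΔE = (2² − 1²)E_1 = 7.596×10^-13 J.
f = ΔE/h = 7.596×10^-13/6.63×10^-34 = 1.15×10^21 Hz.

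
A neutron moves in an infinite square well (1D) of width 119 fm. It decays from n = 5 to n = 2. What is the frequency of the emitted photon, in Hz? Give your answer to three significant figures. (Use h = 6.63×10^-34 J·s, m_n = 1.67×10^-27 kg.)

E_1 = h²/(8m_nL²) = 2.323×10^-15 J and ΔE = (5² − 2²)E_1 = 4.878×10^-14 J.
f = ΔE/h = 4.878×10^-14/6.63×10^-34 = 7.36×10^19 Hz.

f = 7.36×10^19 Hz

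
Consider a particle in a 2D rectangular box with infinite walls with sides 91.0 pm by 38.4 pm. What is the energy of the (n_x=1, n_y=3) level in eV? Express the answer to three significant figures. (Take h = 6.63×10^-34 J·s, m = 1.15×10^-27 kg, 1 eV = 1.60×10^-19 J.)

For a 2D rectangular well E = (h²/8m)·Σ n_i²/L_i² = (6.63×10^-34)²/(8·1.15×10^-27) · [1²/(91.0 pm)² + 3²/(38.4 pm)²].
Evaluating gives E = 2.974×10^-19 J = 1.86 eV.

E = 1.86 eV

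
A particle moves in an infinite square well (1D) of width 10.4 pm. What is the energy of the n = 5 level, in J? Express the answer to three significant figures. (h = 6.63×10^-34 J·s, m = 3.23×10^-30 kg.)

E_5 = 3.93×10^-15 J

For an infinite well E_n = n²h²/(8mL²), so E_1 = h²/(8mL²) = (6.63×10^-34)²/(8·3.23×10^-30·(1.04×10^-11 m)²) = 1.573×10^-16 J.
Then E_5 = 5²·E_1 = 25·1.573×10^-16 J = 3.93×10^-15 J.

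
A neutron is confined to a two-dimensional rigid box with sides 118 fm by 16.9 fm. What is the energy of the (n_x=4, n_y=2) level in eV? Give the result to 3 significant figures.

E = 3.10×10^6 eV

For a 2D rectangular well E = (h²/8m_n)·Σ n_i²/L_i² = (6.626×10^-34)²/(8·1.675×10^-27) · [4²/(118 fm)² + 2²/(16.9 fm)²].
Evaluating gives E = 4.965×10^-13 J = 3.10×10^6 eV.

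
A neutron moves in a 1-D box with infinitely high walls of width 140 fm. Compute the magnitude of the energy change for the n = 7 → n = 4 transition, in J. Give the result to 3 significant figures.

E_1 = h²/(8m_nL²) = 1.672×10^-15 J.
|ΔE| = |7² − 4²|·E_1 = 33·1.672×10^-15 J = 5.52×10^-14 J.

|ΔE| = 5.52×10^-14 J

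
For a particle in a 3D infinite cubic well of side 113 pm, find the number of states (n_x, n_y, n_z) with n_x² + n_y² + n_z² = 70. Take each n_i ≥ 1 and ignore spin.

The level has n_x² + n_y² + n_z² = 70. The ordered positive-integer solutions are (3, 5, 6), (3, 6, 5), (5, 3, 6), (5, 6, 3), (6, 3, 5), (6, 5, 3).
That gives 6 states.

degeneracy = 6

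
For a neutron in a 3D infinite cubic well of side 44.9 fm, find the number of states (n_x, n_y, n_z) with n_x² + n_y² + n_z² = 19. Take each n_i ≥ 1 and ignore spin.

The level has n_x² + n_y² + n_z² = 19. The ordered positive-integer solutions are (1, 3, 3), (3, 1, 3), (3, 3, 1).
That gives 3 states.

degeneracy = 3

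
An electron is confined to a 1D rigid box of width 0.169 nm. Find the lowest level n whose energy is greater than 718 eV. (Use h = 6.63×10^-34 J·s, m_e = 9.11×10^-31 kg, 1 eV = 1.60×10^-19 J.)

n = 8

E_1 = h²/(8m_eL²) = 2.112×10^-18 J = 13.20 eV.
Need n² > 718/13.20 = 54.39, i.e. n > 7.375.
The smallest integer satisfying this is n = 8.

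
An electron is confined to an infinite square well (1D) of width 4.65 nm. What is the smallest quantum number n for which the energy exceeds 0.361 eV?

n = 5

E_1 = h²/(8m_eL²) = 2.786×10^-21 J = 0.01739 eV.
Need n² > 0.361/0.01739 = 20.76, i.e. n > 4.556.
The smallest integer satisfying this is n = 5.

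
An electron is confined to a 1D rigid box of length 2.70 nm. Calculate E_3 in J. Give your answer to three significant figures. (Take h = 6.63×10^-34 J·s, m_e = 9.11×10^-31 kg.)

E_3 = 7.45×10^-20 J

For an infinite well E_n = n²h²/(8m_eL²), so E_1 = h²/(8m_eL²) = (6.63×10^-34)²/(8·9.11×10^-31·(2.70×10^-9 m)²) = 8.274×10^-21 J.
Then E_3 = 3²·E_1 = 9·8.274×10^-21 J = 7.45×10^-20 J.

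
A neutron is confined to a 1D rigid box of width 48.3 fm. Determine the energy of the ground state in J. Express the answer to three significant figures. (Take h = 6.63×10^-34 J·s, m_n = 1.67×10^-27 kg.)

E_1 = 1.41×10^-14 J

For an infinite well E_n = n²h²/(8m_nL²), so E_1 = h²/(8m_nL²) = (6.63×10^-34)²/(8·1.67×10^-27·(4.83×10^-14 m)²) = 1.410×10^-14 J.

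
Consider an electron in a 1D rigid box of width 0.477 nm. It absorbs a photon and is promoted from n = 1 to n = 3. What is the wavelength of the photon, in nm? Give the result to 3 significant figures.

λ = 93.8 nm

E_1 = h²/(8m_eL²) = 2.648×10^-19 J, so ΔE = (3² − 1²)E_1 = 2.118×10^-18 J.
λ = hc/ΔE = (6.626×10^-34·2.998×10^8)/2.118×10^-18 = 9.38×10^-8 m = 93.8 nm.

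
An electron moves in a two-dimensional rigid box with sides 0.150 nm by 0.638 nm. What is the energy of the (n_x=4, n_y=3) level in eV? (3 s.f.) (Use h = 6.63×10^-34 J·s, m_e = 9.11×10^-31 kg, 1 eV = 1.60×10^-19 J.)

E = 276 eV

For a 2D rectangular well E = (h²/8m_e)·Σ n_i²/L_i² = (6.63×10^-34)²/(8·9.11×10^-31) · [4²/(0.150 nm)² + 3²/(0.638 nm)²].
Evaluating gives E = 4.422×10^-17 J = 276 eV.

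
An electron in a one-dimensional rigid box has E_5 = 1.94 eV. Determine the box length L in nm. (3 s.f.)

From E_n = n²h²/(8m_eL²), L = n·h/√(8m_eE_n).
E_5 = 1.94 eV = 3.108×10^-19 J, so L = 5·6.626×10^-34/√(8·9.109×10^-31·3.108×10^-19) = 2.20×10^-9 m = 2.20 nm.

L = 2.20 nm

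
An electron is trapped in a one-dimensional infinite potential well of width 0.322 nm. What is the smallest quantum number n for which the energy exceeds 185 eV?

n = 8

E_1 = h²/(8m_eL²) = 5.811×10^-19 J = 3.627 eV.
Need n² > 185/3.627 = 51.01, i.e. n > 7.142.
The smallest integer satisfying this is n = 8.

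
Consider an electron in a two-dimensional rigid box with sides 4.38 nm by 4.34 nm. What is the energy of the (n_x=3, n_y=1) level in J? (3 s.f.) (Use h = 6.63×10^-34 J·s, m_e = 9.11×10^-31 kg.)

E = 3.15×10^-20 J

For a 2D rectangular well E = (h²/8m_e)·Σ n_i²/L_i² = (6.63×10^-34)²/(8·9.11×10^-31) · [3²/(4.38 nm)² + 1²/(4.34 nm)²].
Evaluating gives E = 3.15×10^-20 J.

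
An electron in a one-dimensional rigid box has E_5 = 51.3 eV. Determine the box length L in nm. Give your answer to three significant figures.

L = 0.428 nm

From E_n = n²h²/(8m_eL²), L = n·h/√(8m_eE_n).
E_5 = 51.3 eV = 8.218×10^-18 J, so L = 5·6.626×10^-34/√(8·9.109×10^-31·8.218×10^-18) = 4.28×10^-10 m = 0.428 nm.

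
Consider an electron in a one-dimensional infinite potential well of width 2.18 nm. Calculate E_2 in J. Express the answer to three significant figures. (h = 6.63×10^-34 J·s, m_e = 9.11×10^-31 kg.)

E_2 = 5.08×10^-20 J

For an infinite well E_n = n²h²/(8m_eL²), so E_1 = h²/(8m_eL²) = (6.63×10^-34)²/(8·9.11×10^-31·(2.18×10^-9 m)²) = 1.269×10^-20 J.
Then E_2 = 2²·E_1 = 4·1.269×10^-20 J = 5.08×10^-20 J.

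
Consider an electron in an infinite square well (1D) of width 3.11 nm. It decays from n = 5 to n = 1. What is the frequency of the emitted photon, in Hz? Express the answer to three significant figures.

E_1 = h²/(8m_eL²) = 6.229×10^-21 J and ΔE = (5² − 1²)E_1 = 1.495×10^-19 J.
f = ΔE/h = 1.495×10^-19/6.626×10^-34 = 2.26×10^14 Hz.

f = 2.26×10^14 Hz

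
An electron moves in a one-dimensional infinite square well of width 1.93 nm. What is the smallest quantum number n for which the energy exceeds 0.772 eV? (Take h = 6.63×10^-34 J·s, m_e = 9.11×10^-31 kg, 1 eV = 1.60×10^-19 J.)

E_1 = h²/(8m_eL²) = 1.619×10^-20 J = 0.1012 eV.
Need n² > 0.772/0.1012 = 7.628, i.e. n > 2.762.
The smallest integer satisfying this is n = 3.

n = 3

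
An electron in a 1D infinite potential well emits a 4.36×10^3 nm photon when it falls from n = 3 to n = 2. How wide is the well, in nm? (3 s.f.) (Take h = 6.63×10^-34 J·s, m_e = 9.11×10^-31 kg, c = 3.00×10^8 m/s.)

L = 2.57 nm

The photon carries ΔE = hc/λ = 6.63×10^-34·3.00×10^8/4.36×10^-6 m = 4.562×10^-20 J.
Since ΔE = (3² − 2²)E_1, E_1 = 9.124×10^-21 J, and L = h/√(8m_eE_1) = 2.57×10^-9 m = 2.57 nm.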